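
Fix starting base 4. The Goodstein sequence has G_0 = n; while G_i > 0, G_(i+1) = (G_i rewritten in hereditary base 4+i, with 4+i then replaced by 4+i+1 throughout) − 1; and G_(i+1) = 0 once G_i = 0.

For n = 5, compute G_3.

5 —HB4→ 4 + 1 —bump→ 5 + 1 = 6 —(−1)→ 5
5 —HB5→ 5 —bump→ 6 = 6 —(−1)→ 5
5 —HB6→ 5 —bump→ 5 = 5 —(−1)→ 4
4 —HB7→ 4 —bump→ 4 = 4 —(−1)→ 3

4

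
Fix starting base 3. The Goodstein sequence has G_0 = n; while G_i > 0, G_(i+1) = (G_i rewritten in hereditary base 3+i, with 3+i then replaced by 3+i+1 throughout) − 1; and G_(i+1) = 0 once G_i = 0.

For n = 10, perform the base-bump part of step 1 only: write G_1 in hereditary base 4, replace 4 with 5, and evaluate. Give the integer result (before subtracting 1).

[0] 10 ≡ 3^2 + 1 (base 3). Lift 4: 17. −1: 16.
[1] 16 ≡ 4^2 (base 4). Lift 5: 25. −1: 24.

25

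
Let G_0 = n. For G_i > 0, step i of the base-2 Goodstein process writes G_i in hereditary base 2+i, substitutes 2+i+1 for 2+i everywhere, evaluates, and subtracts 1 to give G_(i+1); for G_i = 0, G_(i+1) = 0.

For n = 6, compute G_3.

3125

base 2: 6 = 2^2 + 2; at 3: 3^3 + 3 = 30; next = 29
base 3: 29 = 3^3 + 2; at 4: 4^4 + 2 = 258; next = 257
base 4: 257 = 4^4 + 1; at 5: 5^5 + 1 = 3126; next = 3125
base 5: 3125 = 5^5; at 6: 6^6 = 46656; next = 46655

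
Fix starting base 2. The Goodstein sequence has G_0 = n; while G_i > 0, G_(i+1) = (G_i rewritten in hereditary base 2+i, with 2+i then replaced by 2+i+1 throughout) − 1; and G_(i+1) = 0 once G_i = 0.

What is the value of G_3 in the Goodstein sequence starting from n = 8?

6310

(0) 8|_2 = 2^(2 + 1) ↦ 3^(3 + 1)|_3 = 81 ⇒ 80
(1) 80|_3 = 2·3^3 + 2·3^2 + 2·3 + 2 ↦ 2·4^4 + 2·4^2 + 2·4 + 2|_4 = 554 ⇒ 553
(2) 553|_4 = 2·4^4 + 2·4^2 + 2·4 + 1 ↦ 2·5^5 + 2·5^2 + 2·5 + 1|_5 = 6311 ⇒ 6310
(3) 6310|_5 = 2·5^5 + 2·5^2 + 2·5 ↦ 2·6^6 + 2·6^2 + 2·6|_6 = 93396 ⇒ 93395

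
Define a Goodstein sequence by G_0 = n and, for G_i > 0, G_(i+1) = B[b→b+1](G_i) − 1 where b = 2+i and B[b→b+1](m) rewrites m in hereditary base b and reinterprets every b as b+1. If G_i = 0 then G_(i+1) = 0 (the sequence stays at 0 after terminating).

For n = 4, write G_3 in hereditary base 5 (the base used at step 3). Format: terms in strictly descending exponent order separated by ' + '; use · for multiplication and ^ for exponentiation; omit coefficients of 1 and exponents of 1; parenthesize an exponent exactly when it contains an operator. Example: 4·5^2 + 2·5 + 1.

base 2: 4 = 2^2; at 3: 3^3 = 27; next = 26
base 3: 26 = 2·3^2 + 2·3 + 2; at 4: 2·4^2 + 2·4 + 2 = 42; next = 41
base 4: 41 = 2·4^2 + 2·4 + 1; at 5: 2·5^2 + 2·5 + 1 = 61; next = 60
base 5: 60 = 2·5^2 + 2·5; at 6: 2·6^2 + 2·6 = 84; next = 83

2·5^2 + 2·5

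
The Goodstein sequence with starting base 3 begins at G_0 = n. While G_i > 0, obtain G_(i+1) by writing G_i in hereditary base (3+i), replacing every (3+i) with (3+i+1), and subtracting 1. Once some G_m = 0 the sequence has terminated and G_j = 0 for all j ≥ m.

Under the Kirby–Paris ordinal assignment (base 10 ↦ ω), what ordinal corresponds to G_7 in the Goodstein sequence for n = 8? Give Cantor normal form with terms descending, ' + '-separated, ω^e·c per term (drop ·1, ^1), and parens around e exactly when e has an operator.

ω + 1

(0) 8|_3 = 2·3 + 2 ↦ 2·4 + 2|_4 = 10 ⇒ 9
(1) 9|_4 = 2·4 + 1 ↦ 2·5 + 1|_5 = 11 ⇒ 10
(2) 10|_5 = 2·5 ↦ 2·6|_6 = 12 ⇒ 11
(3) 11|_6 = 6 + 5 ↦ 7 + 5|_7 = 12 ⇒ 11
(4) 11|_7 = 7 + 4 ↦ 8 + 4|_8 = 12 ⇒ 11
(5) 11|_8 = 8 + 3 ↦ 9 + 3|_9 = 12 ⇒ 11
(6) 11|_9 = 9 + 2 ↦ 10 + 2|_10 = 12 ⇒ 11
(7) 11|_10 = 10 + 1 ↦ 11 + 1|_11 = 12 ⇒ 11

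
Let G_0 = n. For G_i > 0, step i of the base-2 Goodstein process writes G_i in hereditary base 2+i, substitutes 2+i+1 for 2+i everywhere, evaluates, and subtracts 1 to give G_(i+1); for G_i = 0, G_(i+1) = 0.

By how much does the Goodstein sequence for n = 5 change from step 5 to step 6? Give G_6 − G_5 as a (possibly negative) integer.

554

G_0=5  [base 2] 2^2 + 1  →[2↦3]→  3^3 + 1 = 28  −1 ⇒ G_1=27
G_1=27  [base 3] 3^3  →[3↦4]→  4^4 = 256  −1 ⇒ G_2=255
G_2=255  [base 4] 3·4^3 + 3·4^2 + 3·4 + 3  →[4↦5]→  3·5^3 + 3·5^2 + 3·5 + 3 = 468  −1 ⇒ G_3=467
G_3=467  [base 5] 3·5^3 + 3·5^2 + 3·5 + 2  →[5↦6]→  3·6^3 + 3·6^2 + 3·6 + 2 = 776  −1 ⇒ G_4=775
G_4=775  [base 6] 3·6^3 + 3·6^2 + 3·6 + 1  →[6↦7]→  3·7^3 + 3·7^2 + 3·7 + 1 = 1198  −1 ⇒ G_5=1197
G_5=1197  [base 7] 3·7^3 + 3·7^2 + 3·7  →[7↦8]→  3·8^3 + 3·8^2 + 3·8 = 1752  −1 ⇒ G_6=1751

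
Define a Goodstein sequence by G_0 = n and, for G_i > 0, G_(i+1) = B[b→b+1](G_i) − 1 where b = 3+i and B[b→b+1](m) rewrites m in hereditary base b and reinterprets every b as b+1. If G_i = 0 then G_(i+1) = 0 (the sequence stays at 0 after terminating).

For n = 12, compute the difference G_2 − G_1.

8

[0] 12 ≡ 3^2 + 3 (base 3). Lift 4: 20. −1: 19.
[1] 19 ≡ 4^2 + 3 (base 4). Lift 5: 28. −1: 27.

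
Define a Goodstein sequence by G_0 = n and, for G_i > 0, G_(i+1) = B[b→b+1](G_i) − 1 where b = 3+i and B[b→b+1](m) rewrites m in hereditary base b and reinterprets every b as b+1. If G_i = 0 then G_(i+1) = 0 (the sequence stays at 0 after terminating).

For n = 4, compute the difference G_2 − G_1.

base 3: 4 = 3 + 1; at 4: 4 + 1 = 5; next = 4
base 4: 4 = 4; at 5: 5 = 5; next = 4

0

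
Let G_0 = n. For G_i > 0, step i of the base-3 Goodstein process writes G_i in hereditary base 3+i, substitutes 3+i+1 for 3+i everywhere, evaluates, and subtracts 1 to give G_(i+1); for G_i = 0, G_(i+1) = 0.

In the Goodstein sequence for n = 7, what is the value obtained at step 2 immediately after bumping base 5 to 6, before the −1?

10

i=0: 7 = 2·3 + 1 (b=3); 3→4: 2·4 + 1 = 9; 9−1 = 8
i=1: 8 = 2·4 (b=4); 4→5: 2·5 = 10; 10−1 = 9
i=2: 9 = 5 + 4 (b=5); 5→6: 6 + 4 = 10; 10−1 = 9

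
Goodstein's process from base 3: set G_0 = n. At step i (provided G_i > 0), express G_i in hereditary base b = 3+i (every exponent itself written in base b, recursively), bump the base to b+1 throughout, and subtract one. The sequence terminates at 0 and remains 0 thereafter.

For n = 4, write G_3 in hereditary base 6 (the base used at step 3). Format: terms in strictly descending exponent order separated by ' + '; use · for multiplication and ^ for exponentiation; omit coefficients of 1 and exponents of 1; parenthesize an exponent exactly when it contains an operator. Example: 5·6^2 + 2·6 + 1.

(0) 4|_3 = 3 + 1 ↦ 4 + 1|_4 = 5 ⇒ 4
(1) 4|_4 = 4 ↦ 5|_5 = 5 ⇒ 4
(2) 4|_5 = 4 ↦ 4|_6 = 4 ⇒ 3

3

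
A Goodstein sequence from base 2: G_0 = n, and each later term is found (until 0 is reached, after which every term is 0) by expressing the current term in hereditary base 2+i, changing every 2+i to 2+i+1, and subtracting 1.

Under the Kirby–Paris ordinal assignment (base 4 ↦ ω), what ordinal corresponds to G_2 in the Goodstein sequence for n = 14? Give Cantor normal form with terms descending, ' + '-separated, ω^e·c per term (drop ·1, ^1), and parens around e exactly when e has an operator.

(0) 14|_2 = 2^(2 + 1) + 2^2 + 2 ↦ 3^(3 + 1) + 3^3 + 3|_3 = 111 ⇒ 110
(1) 110|_3 = 3^(3 + 1) + 3^3 + 2 ↦ 4^(4 + 1) + 4^4 + 2|_4 = 1282 ⇒ 1281
(2) 1281|_4 = 4^(4 + 1) + 4^4 + 1 ↦ 5^(5 + 1) + 5^5 + 1|_5 = 18751 ⇒ 18750

ω^(ω + 1) + ω^ω + 1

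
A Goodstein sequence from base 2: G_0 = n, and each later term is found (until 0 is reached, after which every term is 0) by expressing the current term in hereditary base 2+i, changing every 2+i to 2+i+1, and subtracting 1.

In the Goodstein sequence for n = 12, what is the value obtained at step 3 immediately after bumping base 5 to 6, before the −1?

280020

G_0 = 12. HB_2(12) = 2^(2 + 1) + 2^2. Bump = 108. G_1 = 107.
G_1 = 107. HB_3(107) = 3^(3 + 1) + 2·3^2 + 2·3 + 2. Bump = 1066. G_2 = 1065.
G_2 = 1065. HB_4(1065) = 4^(4 + 1) + 2·4^2 + 2·4 + 1. Bump = 15686. G_3 = 15685.
G_3 = 15685. HB_5(15685) = 5^(5 + 1) + 2·5^2 + 2·5. Bump = 280020. G_4 = 280019.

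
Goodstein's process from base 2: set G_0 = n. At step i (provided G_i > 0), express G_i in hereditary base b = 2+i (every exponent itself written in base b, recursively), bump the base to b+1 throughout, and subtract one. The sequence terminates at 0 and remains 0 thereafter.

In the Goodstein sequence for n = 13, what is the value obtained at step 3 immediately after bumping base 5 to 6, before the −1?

280712

base 2: 13 = 2^(2 + 1) + 2^2 + 1; at 3: 3^(3 + 1) + 3^3 + 1 = 109; next = 108
base 3: 108 = 3^(3 + 1) + 3^3; at 4: 4^(4 + 1) + 4^4 = 1280; next = 1279
base 4: 1279 = 4^(4 + 1) + 3·4^3 + 3·4^2 + 3·4 + 3; at 5: 5^(5 + 1) + 3·5^3 + 3·5^2 + 3·5 + 3 = 16093; next = 16092
base 5: 16092 = 5^(5 + 1) + 3·5^3 + 3·5^2 + 3·5 + 2; at 6: 6^(6 + 1) + 3·6^3 + 3·6^2 + 3·6 + 2 = 280712; next = 280711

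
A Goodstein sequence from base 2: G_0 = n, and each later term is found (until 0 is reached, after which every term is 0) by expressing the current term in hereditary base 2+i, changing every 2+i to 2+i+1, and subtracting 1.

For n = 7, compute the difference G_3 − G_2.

G_0=7  [base 2] 2^2 + 2 + 1  →[2↦3]→  3^3 + 3 + 1 = 31  −1 ⇒ G_1=30
G_1=30  [base 3] 3^3 + 3  →[3↦4]→  4^4 + 4 = 260  −1 ⇒ G_2=259
G_2=259  [base 4] 4^4 + 3  →[4↦5]→  5^5 + 3 = 3128  −1 ⇒ G_3=3127

2868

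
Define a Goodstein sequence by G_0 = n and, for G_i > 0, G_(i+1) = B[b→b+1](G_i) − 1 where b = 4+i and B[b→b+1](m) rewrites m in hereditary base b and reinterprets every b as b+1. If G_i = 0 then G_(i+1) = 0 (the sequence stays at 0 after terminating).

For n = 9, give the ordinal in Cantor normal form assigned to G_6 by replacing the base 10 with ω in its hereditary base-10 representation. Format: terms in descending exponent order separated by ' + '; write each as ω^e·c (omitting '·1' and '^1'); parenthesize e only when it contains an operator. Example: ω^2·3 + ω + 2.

ω + 1

[0] 9 ≡ 2·4 + 1 (base 4). Lift 5: 11. −1: 10.
[1] 10 ≡ 2·5 (base 5). Lift 6: 12. −1: 11.
[2] 11 ≡ 6 + 5 (base 6). Lift 7: 12. −1: 11.
[3] 11 ≡ 7 + 4 (base 7). Lift 8: 12. −1: 11.
[4] 11 ≡ 8 + 3 (base 8). Lift 9: 12. −1: 11.
[5] 11 ≡ 9 + 2 (base 9). Lift 10: 12. −1: 11.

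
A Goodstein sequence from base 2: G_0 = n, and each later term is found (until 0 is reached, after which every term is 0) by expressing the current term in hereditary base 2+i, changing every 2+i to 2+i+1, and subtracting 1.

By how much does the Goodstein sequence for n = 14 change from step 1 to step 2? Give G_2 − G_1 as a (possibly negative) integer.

1171

G_0=14  [base 2] 2^(2 + 1) + 2^2 + 2  →[2↦3]→  3^(3 + 1) + 3^3 + 3 = 111  −1 ⇒ G_1=110
G_1=110  [base 3] 3^(3 + 1) + 3^3 + 2  →[3↦4]→  4^(4 + 1) + 4^4 + 2 = 1282  −1 ⇒ G_2=1281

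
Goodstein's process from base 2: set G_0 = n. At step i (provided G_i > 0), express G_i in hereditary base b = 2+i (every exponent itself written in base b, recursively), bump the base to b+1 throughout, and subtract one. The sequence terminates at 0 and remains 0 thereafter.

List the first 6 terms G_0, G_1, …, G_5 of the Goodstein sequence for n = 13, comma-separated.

13, 108, 1279, 16092, 280711, 5765998

i=0: 13 = 2^(2 + 1) + 2^2 + 1 (b=2); 2→3: 3^(3 + 1) + 3^3 + 1 = 109; 109−1 = 108
i=1: 108 = 3^(3 + 1) + 3^3 (b=3); 3→4: 4^(4 + 1) + 4^4 = 1280; 1280−1 = 1279
i=2: 1279 = 4^(4 + 1) + 3·4^3 + 3·4^2 + 3·4 + 3 (b=4); 4→5: 5^(5 + 1) + 3·5^3 + 3·5^2 + 3·5 + 3 = 16093; 16093−1 = 16092
i=3: 16092 = 5^(5 + 1) + 3·5^3 + 3·5^2 + 3·5 + 2 (b=5); 5→6: 6^(6 + 1) + 3·6^3 + 3·6^2 + 3·6 + 2 = 280712; 280712−1 = 280711
i=4: 280711 = 6^(6 + 1) + 3·6^3 + 3·6^2 + 3·6 + 1 (b=6); 6→7: 7^(7 + 1) + 3·7^3 + 3·7^2 + 3·7 + 1 = 5765999; 5765999−1 = 5765998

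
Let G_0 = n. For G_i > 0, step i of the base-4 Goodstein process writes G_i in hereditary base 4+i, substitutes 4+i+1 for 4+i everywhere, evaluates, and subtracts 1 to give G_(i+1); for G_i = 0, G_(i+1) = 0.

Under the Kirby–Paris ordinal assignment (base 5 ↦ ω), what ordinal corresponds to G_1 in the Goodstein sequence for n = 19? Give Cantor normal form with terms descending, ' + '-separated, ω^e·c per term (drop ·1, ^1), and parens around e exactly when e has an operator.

19 —HB4→ 4^2 + 3 —bump→ 5^2 + 3 = 28 —(−1)→ 27
27 —HB5→ 5^2 + 2 —bump→ 6^2 + 2 = 38 —(−1)→ 37

ω^2 + 2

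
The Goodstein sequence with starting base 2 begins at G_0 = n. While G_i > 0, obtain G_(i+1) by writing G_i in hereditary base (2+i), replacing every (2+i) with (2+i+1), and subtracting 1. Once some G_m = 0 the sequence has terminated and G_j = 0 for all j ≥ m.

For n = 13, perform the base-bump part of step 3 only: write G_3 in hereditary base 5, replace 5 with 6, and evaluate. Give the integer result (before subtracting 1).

base 2: 13 = 2^(2 + 1) + 2^2 + 1; at 3: 3^(3 + 1) + 3^3 + 1 = 109; next = 108
base 3: 108 = 3^(3 + 1) + 3^3; at 4: 4^(4 + 1) + 4^4 = 1280; next = 1279
base 4: 1279 = 4^(4 + 1) + 3·4^3 + 3·4^2 + 3·4 + 3; at 5: 5^(5 + 1) + 3·5^3 + 3·5^2 + 3·5 + 3 = 16093; next = 16092
base 5: 16092 = 5^(5 + 1) + 3·5^3 + 3·5^2 + 3·5 + 2; at 6: 6^(6 + 1) + 3·6^3 + 3·6^2 + 3·6 + 2 = 280712; next = 280711

280712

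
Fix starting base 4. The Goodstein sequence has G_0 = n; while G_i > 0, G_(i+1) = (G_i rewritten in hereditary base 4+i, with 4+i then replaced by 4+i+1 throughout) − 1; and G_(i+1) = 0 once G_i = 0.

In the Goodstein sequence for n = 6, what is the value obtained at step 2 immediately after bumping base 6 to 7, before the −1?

7

step 0: 6 = 4 + 2; sub 5 for 4: 5 + 2; = 7; G_1 = 7−1 = 6
step 1: 6 = 5 + 1; sub 6 for 5: 6 + 1; = 7; G_2 = 7−1 = 6
step 2: 6 = 6; sub 7 for 6: 7; = 7; G_3 = 7−1 = 6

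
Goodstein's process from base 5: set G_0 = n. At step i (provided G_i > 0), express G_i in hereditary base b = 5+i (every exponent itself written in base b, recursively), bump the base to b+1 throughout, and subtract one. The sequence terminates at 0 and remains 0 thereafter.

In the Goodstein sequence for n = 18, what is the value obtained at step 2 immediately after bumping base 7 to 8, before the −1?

25

[0] 18 ≡ 3·5 + 3 (base 5). Lift 6: 21. −1: 20.
[1] 20 ≡ 3·6 + 2 (base 6). Lift 7: 23. −1: 22.
[2] 22 ≡ 3·7 + 1 (base 7). Lift 8: 25. −1: 24.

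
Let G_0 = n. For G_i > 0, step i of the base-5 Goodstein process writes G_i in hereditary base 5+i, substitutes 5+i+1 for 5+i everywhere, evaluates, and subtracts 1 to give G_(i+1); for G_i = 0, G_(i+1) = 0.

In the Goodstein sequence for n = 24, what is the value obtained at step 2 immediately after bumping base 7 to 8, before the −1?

G_0=24  [base 5] 4·5 + 4  →[5↦6]→  4·6 + 4 = 28  −1 ⇒ G_1=27
G_1=27  [base 6] 4·6 + 3  →[6↦7]→  4·7 + 3 = 31  −1 ⇒ G_2=30
G_2=30  [base 7] 4·7 + 2  →[7↦8]→  4·8 + 2 = 34  −1 ⇒ G_3=33

34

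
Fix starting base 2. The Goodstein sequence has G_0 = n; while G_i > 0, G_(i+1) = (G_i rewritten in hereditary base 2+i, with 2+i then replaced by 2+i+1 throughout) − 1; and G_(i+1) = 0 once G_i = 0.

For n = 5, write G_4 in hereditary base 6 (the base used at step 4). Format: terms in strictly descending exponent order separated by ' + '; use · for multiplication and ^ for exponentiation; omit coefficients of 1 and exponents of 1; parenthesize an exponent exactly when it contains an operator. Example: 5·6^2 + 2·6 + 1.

3·6^3 + 3·6^2 + 3·6 + 1

(0) 5|_2 = 2^2 + 1 ↦ 3^3 + 1|_3 = 28 ⇒ 27
(1) 27|_3 = 3^3 ↦ 4^4|_4 = 256 ⇒ 255
(2) 255|_4 = 3·4^3 + 3·4^2 + 3·4 + 3 ↦ 3·5^3 + 3·5^2 + 3·5 + 3|_5 = 468 ⇒ 467
(3) 467|_5 = 3·5^3 + 3·5^2 + 3·5 + 2 ↦ 3·6^3 + 3·6^2 + 3·6 + 2|_6 = 776 ⇒ 775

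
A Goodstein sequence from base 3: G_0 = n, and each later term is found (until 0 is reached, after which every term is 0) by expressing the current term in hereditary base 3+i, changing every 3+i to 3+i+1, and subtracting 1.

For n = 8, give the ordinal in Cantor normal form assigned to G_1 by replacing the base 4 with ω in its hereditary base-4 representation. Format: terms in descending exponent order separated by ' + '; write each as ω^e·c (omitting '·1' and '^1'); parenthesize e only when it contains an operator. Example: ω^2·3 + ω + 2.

[0] 8 ≡ 2·3 + 2 (base 3). Lift 4: 10. −1: 9.
[1] 9 ≡ 2·4 + 1 (base 4). Lift 5: 11. −1: 10.

ω·2 + 1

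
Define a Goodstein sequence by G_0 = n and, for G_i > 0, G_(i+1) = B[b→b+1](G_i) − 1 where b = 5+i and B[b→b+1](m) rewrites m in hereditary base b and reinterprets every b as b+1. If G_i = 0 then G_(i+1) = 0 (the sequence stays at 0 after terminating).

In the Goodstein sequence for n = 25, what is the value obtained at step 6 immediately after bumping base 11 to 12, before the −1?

i=0: 25 = 5^2 (b=5); 5→6: 6^2 = 36; 36−1 = 35
i=1: 35 = 5·6 + 5 (b=6); 6→7: 5·7 + 5 = 40; 40−1 = 39
i=2: 39 = 5·7 + 4 (b=7); 7→8: 5·8 + 4 = 44; 44−1 = 43
i=3: 43 = 5·8 + 3 (b=8); 8→9: 5·9 + 3 = 48; 48−1 = 47
i=4: 47 = 5·9 + 2 (b=9); 9→10: 5·10 + 2 = 52; 52−1 = 51
i=5: 51 = 5·10 + 1 (b=10); 10→11: 5·11 + 1 = 56; 56−1 = 55

60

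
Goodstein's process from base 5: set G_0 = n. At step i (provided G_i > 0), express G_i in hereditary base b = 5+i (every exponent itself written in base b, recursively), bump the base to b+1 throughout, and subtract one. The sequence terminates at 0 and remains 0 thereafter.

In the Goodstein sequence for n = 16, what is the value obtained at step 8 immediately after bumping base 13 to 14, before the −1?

28

[0] 16 ≡ 3·5 + 1 (base 5). Lift 6: 19. −1: 18.
[1] 18 ≡ 3·6 (base 6). Lift 7: 21. −1: 20.
[2] 20 ≡ 2·7 + 6 (base 7). Lift 8: 22. −1: 21.
[3] 21 ≡ 2·8 + 5 (base 8). Lift 9: 23. −1: 22.
[4] 22 ≡ 2·9 + 4 (base 9). Lift 10: 24. −1: 23.
[5] 23 ≡ 2·10 + 3 (base 10). Lift 11: 25. −1: 24.
[6] 24 ≡ 2·11 + 2 (base 11). Lift 12: 26. −1: 25.
[7] 25 ≡ 2·12 + 1 (base 12). Lift 13: 27. −1: 26.
[8] 26 ≡ 2·13 (base 13). Lift 14: 28. −1: 27.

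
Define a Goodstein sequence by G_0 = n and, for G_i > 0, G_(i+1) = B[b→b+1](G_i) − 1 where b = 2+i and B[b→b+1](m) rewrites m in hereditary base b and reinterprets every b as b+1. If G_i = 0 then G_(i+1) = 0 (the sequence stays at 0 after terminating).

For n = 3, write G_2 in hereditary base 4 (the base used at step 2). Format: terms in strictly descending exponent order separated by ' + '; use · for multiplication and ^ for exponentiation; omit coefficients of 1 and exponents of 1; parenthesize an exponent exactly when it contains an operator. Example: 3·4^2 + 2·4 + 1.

3

G_0=3  [base 2] 2 + 1  →[2↦3]→  3 + 1 = 4  −1 ⇒ G_1=3
G_1=3  [base 3] 3  →[3↦4]→  4 = 4  −1 ⇒ G_2=3
G_2=3  [base 4] 3  →[4↦5]→  3 = 3  −1 ⇒ G_3=2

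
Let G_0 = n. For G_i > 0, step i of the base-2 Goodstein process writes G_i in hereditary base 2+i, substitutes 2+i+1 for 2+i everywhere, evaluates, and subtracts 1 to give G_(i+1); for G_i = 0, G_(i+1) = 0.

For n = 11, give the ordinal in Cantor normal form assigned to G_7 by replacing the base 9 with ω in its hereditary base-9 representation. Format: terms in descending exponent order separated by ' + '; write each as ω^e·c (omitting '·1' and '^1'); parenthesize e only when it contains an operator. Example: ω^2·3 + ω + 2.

G_0 = 11. HB_2(11) = 2^(2 + 1) + 2 + 1. Bump = 85. G_1 = 84.
G_1 = 84. HB_3(84) = 3^(3 + 1) + 3. Bump = 1028. G_2 = 1027.
G_2 = 1027. HB_4(1027) = 4^(4 + 1) + 3. Bump = 15628. G_3 = 15627.
G_3 = 15627. HB_5(15627) = 5^(5 + 1) + 2. Bump = 279938. G_4 = 279937.
G_4 = 279937. HB_6(279937) = 6^(6 + 1) + 1. Bump = 5764802. G_5 = 5764801.
G_5 = 5764801. HB_7(5764801) = 7^(7 + 1). Bump = 134217728. G_6 = 134217727.
G_6 = 134217727. HB_8(134217727) = 7·8^8 + 7·8^7 + 7·8^6 + 7·8^5 + 7·8^4 + 7·8^3 + 7·8^2 + 7·8 + 7. Bump = 2749609303. G_7 = 2749609302.
G_7 = 2749609302. HB_9(2749609302) = 7·9^9 + 7·9^7 + 7·9^6 + 7·9^5 + 7·9^4 + 7·9^3 + 7·9^2 + 7·9 + 6. Bump = 70077777776. G_8 = 70077777775.

ω^ω·7 + ω^7·7 + ω^6·7 + ω^5·7 + ω^4·7 + ω^3·7 + ω^2·7 + ω·7 + 6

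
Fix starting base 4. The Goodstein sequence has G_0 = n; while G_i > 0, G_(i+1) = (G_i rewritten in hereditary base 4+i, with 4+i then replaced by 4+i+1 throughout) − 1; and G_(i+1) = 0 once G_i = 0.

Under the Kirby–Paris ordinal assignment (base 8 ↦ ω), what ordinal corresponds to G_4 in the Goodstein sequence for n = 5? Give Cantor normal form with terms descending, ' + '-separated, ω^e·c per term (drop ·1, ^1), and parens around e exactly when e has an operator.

3

[0] 5 ≡ 4 + 1 (base 4). Lift 5: 6. −1: 5.
[1] 5 ≡ 5 (base 5). Lift 6: 6. −1: 5.
[2] 5 ≡ 5 (base 6). Lift 7: 5. −1: 4.
[3] 4 ≡ 4 (base 7). Lift 8: 4. −1: 3.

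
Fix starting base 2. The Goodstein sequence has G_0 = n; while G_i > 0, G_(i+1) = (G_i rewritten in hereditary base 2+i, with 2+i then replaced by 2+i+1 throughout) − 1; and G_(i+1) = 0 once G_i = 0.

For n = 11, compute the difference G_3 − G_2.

step 0: 11 = 2^(2 + 1) + 2 + 1; sub 3 for 2: 3^(3 + 1) + 3 + 1; = 85; G_1 = 85−1 = 84
step 1: 84 = 3^(3 + 1) + 3; sub 4 for 3: 4^(4 + 1) + 4; = 1028; G_2 = 1028−1 = 1027
step 2: 1027 = 4^(4 + 1) + 3; sub 5 for 4: 5^(5 + 1) + 3; = 15628; G_3 = 15628−1 = 15627

14600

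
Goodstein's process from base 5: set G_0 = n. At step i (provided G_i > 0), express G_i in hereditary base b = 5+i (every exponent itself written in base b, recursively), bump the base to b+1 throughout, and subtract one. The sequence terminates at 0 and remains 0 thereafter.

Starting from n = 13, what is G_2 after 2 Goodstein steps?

15

(0) 13|_5 = 2·5 + 3 ↦ 2·6 + 3|_6 = 15 ⇒ 14
(1) 14|_6 = 2·6 + 2 ↦ 2·7 + 2|_7 = 16 ⇒ 15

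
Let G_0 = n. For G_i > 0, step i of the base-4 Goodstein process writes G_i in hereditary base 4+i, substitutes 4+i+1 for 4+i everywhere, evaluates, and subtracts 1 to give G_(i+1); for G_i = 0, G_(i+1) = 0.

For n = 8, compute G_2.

step 0: 8 = 2·4; sub 5 for 4: 2·5; = 10; G_1 = 10−1 = 9
step 1: 9 = 5 + 4; sub 6 for 5: 6 + 4; = 10; G_2 = 10−1 = 9
step 2: 9 = 6 + 3; sub 7 for 6: 7 + 3; = 10; G_3 = 10−1 = 9

9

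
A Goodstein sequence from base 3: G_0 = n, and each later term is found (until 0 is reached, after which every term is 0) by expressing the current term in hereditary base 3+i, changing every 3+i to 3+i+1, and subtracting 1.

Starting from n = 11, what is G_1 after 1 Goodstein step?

i=0: 11 = 3^2 + 2 (b=3); 3→4: 4^2 + 2 = 18; 18−1 = 17
i=1: 17 = 4^2 + 1 (b=4); 4→5: 5^2 + 1 = 26; 26−1 = 25

17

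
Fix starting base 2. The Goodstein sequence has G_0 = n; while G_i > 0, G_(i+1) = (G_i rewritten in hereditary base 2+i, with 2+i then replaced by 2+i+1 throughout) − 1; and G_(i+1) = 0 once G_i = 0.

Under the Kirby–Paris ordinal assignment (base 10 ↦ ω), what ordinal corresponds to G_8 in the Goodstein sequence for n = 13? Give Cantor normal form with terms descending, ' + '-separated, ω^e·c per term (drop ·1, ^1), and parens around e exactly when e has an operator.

i=0: 13 = 2^(2 + 1) + 2^2 + 1 (b=2); 2→3: 3^(3 + 1) + 3^3 + 1 = 109; 109−1 = 108
i=1: 108 = 3^(3 + 1) + 3^3 (b=3); 3→4: 4^(4 + 1) + 4^4 = 1280; 1280−1 = 1279
i=2: 1279 = 4^(4 + 1) + 3·4^3 + 3·4^2 + 3·4 + 3 (b=4); 4→5: 5^(5 + 1) + 3·5^3 + 3·5^2 + 3·5 + 3 = 16093; 16093−1 = 16092
i=3: 16092 = 5^(5 + 1) + 3·5^3 + 3·5^2 + 3·5 + 2 (b=5); 5→6: 6^(6 + 1) + 3·6^3 + 3·6^2 + 3·6 + 2 = 280712; 280712−1 = 280711
i=4: 280711 = 6^(6 + 1) + 3·6^3 + 3·6^2 + 3·6 + 1 (b=6); 6→7: 7^(7 + 1) + 3·7^3 + 3·7^2 + 3·7 + 1 = 5765999; 5765999−1 = 5765998
i=5: 5765998 = 7^(7 + 1) + 3·7^3 + 3·7^2 + 3·7 (b=7); 7→8: 8^(8 + 1) + 3·8^3 + 3·8^2 + 3·8 = 134219480; 134219480−1 = 134219479
i=6: 134219479 = 8^(8 + 1) + 3·8^3 + 3·8^2 + 2·8 + 7 (b=8); 8→9: 9^(9 + 1) + 3·9^3 + 3·9^2 + 2·9 + 7 = 3486786856; 3486786856−1 = 3486786855
i=7: 3486786855 = 9^(9 + 1) + 3·9^3 + 3·9^2 + 2·9 + 6 (b=9); 9→10: 10^(10 + 1) + 3·10^3 + 3·10^2 + 2·10 + 6 = 100000003326; 100000003326−1 = 100000003325

ω^(ω + 1) + ω^3·3 + ω^2·3 + ω·2 + 5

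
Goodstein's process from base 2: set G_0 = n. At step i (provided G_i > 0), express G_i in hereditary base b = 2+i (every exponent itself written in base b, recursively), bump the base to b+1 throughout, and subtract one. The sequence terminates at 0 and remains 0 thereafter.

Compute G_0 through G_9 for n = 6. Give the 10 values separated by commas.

6, 29, 257, 3125, 46655, 98039, 187243, 332147, 555551, 885775

step 0: 6 = 2^2 + 2; sub 3 for 2: 3^3 + 3; = 30; G_1 = 30−1 = 29
step 1: 29 = 3^3 + 2; sub 4 for 3: 4^4 + 2; = 258; G_2 = 258−1 = 257
step 2: 257 = 4^4 + 1; sub 5 for 4: 5^5 + 1; = 3126; G_3 = 3126−1 = 3125
step 3: 3125 = 5^5; sub 6 for 5: 6^6; = 46656; G_4 = 46656−1 = 46655
step 4: 46655 = 5·6^5 + 5·6^4 + 5·6^3 + 5·6^2 + 5·6 + 5; sub 7 for 6: 5·7^5 + 5·7^4 + 5·7^3 + 5·7^2 + 5·7 + 5; = 98040; G_5 = 98040−1 = 98039
step 5: 98039 = 5·7^5 + 5·7^4 + 5·7^3 + 5·7^2 + 5·7 + 4; sub 8 for 7: 5·8^5 + 5·8^4 + 5·8^3 + 5·8^2 + 5·8 + 4; = 187244; G_6 = 187244−1 = 187243
step 6: 187243 = 5·8^5 + 5·8^4 + 5·8^3 + 5·8^2 + 5·8 + 3; sub 9 for 8: 5·9^5 + 5·9^4 + 5·9^3 + 5·9^2 + 5·9 + 3; = 332148; G_7 = 332148−1 = 332147
step 7: 332147 = 5·9^5 + 5·9^4 + 5·9^3 + 5·9^2 + 5·9 + 2; sub 10 for 9: 5·10^5 + 5·10^4 + 5·10^3 + 5·10^2 + 5·10 + 2; = 555552; G_8 = 555552−1 = 555551
step 8: 555551 = 5·10^5 + 5·10^4 + 5·10^3 + 5·10^2 + 5·10 + 1; sub 11 for 10: 5·11^5 + 5·11^4 + 5·11^3 + 5·11^2 + 5·11 + 1; = 885776; G_9 = 885776−1 = 885775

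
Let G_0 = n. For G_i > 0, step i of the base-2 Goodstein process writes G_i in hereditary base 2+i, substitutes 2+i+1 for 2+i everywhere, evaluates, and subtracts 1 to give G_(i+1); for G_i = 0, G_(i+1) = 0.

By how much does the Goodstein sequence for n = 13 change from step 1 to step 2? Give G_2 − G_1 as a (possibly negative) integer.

1171

G_0=13  [base 2] 2^(2 + 1) + 2^2 + 1  →[2↦3]→  3^(3 + 1) + 3^3 + 1 = 109  −1 ⇒ G_1=108
G_1=108  [base 3] 3^(3 + 1) + 3^3  →[3↦4]→  4^(4 + 1) + 4^4 = 1280  −1 ⇒ G_2=1279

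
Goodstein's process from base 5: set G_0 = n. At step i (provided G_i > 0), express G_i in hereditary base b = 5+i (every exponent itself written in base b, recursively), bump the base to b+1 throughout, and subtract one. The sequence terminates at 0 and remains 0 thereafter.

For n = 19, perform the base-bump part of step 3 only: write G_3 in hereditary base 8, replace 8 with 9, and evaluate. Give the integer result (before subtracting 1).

G_0 = 19. HB_5(19) = 3·5 + 4. Bump = 22. G_1 = 21.
G_1 = 21. HB_6(21) = 3·6 + 3. Bump = 24. G_2 = 23.
G_2 = 23. HB_7(23) = 3·7 + 2. Bump = 26. G_3 = 25.
G_3 = 25. HB_8(25) = 3·8 + 1. Bump = 28. G_4 = 27.

28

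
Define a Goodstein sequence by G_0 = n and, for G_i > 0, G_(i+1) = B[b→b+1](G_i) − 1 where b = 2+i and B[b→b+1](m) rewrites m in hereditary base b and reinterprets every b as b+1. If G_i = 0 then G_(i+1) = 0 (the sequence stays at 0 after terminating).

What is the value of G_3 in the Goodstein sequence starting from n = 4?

i=0: 4 = 2^2 (b=2); 2→3: 3^3 = 27; 27−1 = 26
i=1: 26 = 2·3^2 + 2·3 + 2 (b=3); 3→4: 2·4^2 + 2·4 + 2 = 42; 42−1 = 41
i=2: 41 = 2·4^2 + 2·4 + 1 (b=4); 4→5: 2·5^2 + 2·5 + 1 = 61; 61−1 = 60
i=3: 60 = 2·5^2 + 2·5 (b=5); 5→6: 2·6^2 + 2·6 = 84; 84−1 = 83

60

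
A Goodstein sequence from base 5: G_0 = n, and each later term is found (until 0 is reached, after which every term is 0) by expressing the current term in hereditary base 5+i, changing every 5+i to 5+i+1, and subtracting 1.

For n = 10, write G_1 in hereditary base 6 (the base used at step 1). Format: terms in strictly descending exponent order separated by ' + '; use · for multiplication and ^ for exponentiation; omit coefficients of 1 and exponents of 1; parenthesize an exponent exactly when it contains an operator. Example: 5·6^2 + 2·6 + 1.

6 + 5

i=0: 10 = 2·5 (b=5); 5→6: 2·6 = 12; 12−1 = 11
i=1: 11 = 6 + 5 (b=6); 6→7: 7 + 5 = 12; 12−1 = 11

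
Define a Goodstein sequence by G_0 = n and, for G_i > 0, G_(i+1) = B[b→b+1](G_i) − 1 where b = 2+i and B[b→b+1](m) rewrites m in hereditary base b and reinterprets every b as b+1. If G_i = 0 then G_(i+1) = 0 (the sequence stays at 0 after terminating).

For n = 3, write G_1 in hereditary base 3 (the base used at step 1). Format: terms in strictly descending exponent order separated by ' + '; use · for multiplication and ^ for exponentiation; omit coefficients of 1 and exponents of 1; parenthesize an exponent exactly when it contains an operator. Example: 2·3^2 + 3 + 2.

3

G_0 = 3. HB_2(3) = 2 + 1. Bump = 4. G_1 = 3.
G_1 = 3. HB_3(3) = 3. Bump = 4. G_2 = 3.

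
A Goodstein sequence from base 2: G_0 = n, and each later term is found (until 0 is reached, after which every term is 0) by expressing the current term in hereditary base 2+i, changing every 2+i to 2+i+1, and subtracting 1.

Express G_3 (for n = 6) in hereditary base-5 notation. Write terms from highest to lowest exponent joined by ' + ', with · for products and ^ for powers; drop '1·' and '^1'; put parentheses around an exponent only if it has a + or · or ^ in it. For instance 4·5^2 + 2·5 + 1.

5^5

base 2: 6 = 2^2 + 2; at 3: 3^3 + 3 = 30; next = 29
base 3: 29 = 3^3 + 2; at 4: 4^4 + 2 = 258; next = 257
base 4: 257 = 4^4 + 1; at 5: 5^5 + 1 = 3126; next = 3125
base 5: 3125 = 5^5; at 6: 6^6 = 46656; next = 46655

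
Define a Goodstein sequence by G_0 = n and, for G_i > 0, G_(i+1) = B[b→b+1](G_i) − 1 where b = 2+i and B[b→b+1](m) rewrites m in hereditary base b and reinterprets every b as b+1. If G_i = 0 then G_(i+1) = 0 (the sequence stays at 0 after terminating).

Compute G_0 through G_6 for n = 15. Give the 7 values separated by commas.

15, 111, 1283, 18752, 326593, 6588344, 150994943

G_0 = 15. HB_2(15) = 2^(2 + 1) + 2^2 + 2 + 1. Bump = 112. G_1 = 111.
G_1 = 111. HB_3(111) = 3^(3 + 1) + 3^3 + 3. Bump = 1284. G_2 = 1283.
G_2 = 1283. HB_4(1283) = 4^(4 + 1) + 4^4 + 3. Bump = 18753. G_3 = 18752.
G_3 = 18752. HB_5(18752) = 5^(5 + 1) + 5^5 + 2. Bump = 326594. G_4 = 326593.
G_4 = 326593. HB_6(326593) = 6^(6 + 1) + 6^6 + 1. Bump = 6588345. G_5 = 6588344.
G_5 = 6588344. HB_7(6588344) = 7^(7 + 1) + 7^7. Bump = 150994944. G_6 = 150994943.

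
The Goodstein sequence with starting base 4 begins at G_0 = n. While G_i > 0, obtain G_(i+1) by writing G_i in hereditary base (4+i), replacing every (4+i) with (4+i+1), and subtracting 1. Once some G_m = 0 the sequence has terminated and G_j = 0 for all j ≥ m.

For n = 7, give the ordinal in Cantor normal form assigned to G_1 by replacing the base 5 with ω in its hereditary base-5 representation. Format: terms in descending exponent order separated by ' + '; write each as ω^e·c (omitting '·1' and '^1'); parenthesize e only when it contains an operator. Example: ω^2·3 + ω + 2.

G_0 = 7. HB_4(7) = 4 + 3. Bump = 8. G_1 = 7.
G_1 = 7. HB_5(7) = 5 + 2. Bump = 8. G_2 = 7.

ω + 2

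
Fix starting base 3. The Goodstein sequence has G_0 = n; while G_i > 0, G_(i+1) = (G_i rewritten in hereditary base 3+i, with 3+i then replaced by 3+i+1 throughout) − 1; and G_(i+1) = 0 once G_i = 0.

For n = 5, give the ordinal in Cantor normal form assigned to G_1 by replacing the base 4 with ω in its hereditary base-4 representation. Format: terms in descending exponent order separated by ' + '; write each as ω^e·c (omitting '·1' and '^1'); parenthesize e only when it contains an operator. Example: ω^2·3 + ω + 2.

ω + 1

(0) 5|_3 = 3 + 2 ↦ 4 + 2|_4 = 6 ⇒ 5
(1) 5|_4 = 4 + 1 ↦ 5 + 1|_5 = 6 ⇒ 5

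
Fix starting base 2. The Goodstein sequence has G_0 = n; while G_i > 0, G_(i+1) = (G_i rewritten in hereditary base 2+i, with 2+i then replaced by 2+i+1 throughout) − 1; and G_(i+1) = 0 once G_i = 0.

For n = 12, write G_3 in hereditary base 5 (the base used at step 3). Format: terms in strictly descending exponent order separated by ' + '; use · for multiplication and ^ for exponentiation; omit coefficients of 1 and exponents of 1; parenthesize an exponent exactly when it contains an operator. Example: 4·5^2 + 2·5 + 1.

step 0: 12 = 2^(2 + 1) + 2^2; sub 3 for 2: 3^(3 + 1) + 3^3; = 108; G_1 = 108−1 = 107
step 1: 107 = 3^(3 + 1) + 2·3^2 + 2·3 + 2; sub 4 for 3: 4^(4 + 1) + 2·4^2 + 2·4 + 2; = 1066; G_2 = 1066−1 = 1065
step 2: 1065 = 4^(4 + 1) + 2·4^2 + 2·4 + 1; sub 5 for 4: 5^(5 + 1) + 2·5^2 + 2·5 + 1; = 15686; G_3 = 15686−1 = 15685
step 3: 15685 = 5^(5 + 1) + 2·5^2 + 2·5; sub 6 for 5: 6^(6 + 1) + 2·6^2 + 2·6; = 280020; G_4 = 280020−1 = 280019

5^(5 + 1) + 2·5^2 + 2·5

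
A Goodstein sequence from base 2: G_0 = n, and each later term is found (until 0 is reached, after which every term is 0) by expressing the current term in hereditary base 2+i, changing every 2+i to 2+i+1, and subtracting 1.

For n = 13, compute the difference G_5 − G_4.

i=0: 13 = 2^(2 + 1) + 2^2 + 1 (b=2); 2→3: 3^(3 + 1) + 3^3 + 1 = 109; 109−1 = 108
i=1: 108 = 3^(3 + 1) + 3^3 (b=3); 3→4: 4^(4 + 1) + 4^4 = 1280; 1280−1 = 1279
i=2: 1279 = 4^(4 + 1) + 3·4^3 + 3·4^2 + 3·4 + 3 (b=4); 4→5: 5^(5 + 1) + 3·5^3 + 3·5^2 + 3·5 + 3 = 16093; 16093−1 = 16092
i=3: 16092 = 5^(5 + 1) + 3·5^3 + 3·5^2 + 3·5 + 2 (b=5); 5→6: 6^(6 + 1) + 3·6^3 + 3·6^2 + 3·6 + 2 = 280712; 280712−1 = 280711
i=4: 280711 = 6^(6 + 1) + 3·6^3 + 3·6^2 + 3·6 + 1 (b=6); 6→7: 7^(7 + 1) + 3·7^3 + 3·7^2 + 3·7 + 1 = 5765999; 5765999−1 = 5765998

5485287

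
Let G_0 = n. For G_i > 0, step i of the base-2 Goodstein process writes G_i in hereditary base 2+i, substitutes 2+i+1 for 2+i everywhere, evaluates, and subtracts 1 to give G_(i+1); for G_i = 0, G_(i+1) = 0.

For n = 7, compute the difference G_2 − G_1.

229

i=0: 7 = 2^2 + 2 + 1 (b=2); 2→3: 3^3 + 3 + 1 = 31; 31−1 = 30
i=1: 30 = 3^3 + 3 (b=3); 3→4: 4^4 + 4 = 260; 260−1 = 259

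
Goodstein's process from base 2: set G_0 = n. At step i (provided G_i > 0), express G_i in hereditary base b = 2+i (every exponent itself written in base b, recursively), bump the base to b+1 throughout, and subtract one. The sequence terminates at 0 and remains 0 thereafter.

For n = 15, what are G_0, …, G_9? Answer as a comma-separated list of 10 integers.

step 0: 15 = 2^(2 + 1) + 2^2 + 2 + 1; sub 3 for 2: 3^(3 + 1) + 3^3 + 3 + 1; = 112; G_1 = 112−1 = 111
step 1: 111 = 3^(3 + 1) + 3^3 + 3; sub 4 for 3: 4^(4 + 1) + 4^4 + 4; = 1284; G_2 = 1284−1 = 1283
step 2: 1283 = 4^(4 + 1) + 4^4 + 3; sub 5 for 4: 5^(5 + 1) + 5^5 + 3; = 18753; G_3 = 18753−1 = 18752
step 3: 18752 = 5^(5 + 1) + 5^5 + 2; sub 6 for 5: 6^(6 + 1) + 6^6 + 2; = 326594; G_4 = 326594−1 = 326593
step 4: 326593 = 6^(6 + 1) + 6^6 + 1; sub 7 for 6: 7^(7 + 1) + 7^7 + 1; = 6588345; G_5 = 6588345−1 = 6588344
step 5: 6588344 = 7^(7 + 1) + 7^7; sub 8 for 7: 8^(8 + 1) + 8^8; = 150994944; G_6 = 150994944−1 = 150994943
step 6: 150994943 = 8^(8 + 1) + 7·8^7 + 7·8^6 + 7·8^5 + 7·8^4 + 7·8^3 + 7·8^2 + 7·8 + 7; sub 9 for 8: 9^(9 + 1) + 7·9^7 + 7·9^6 + 7·9^5 + 7·9^4 + 7·9^3 + 7·9^2 + 7·9 + 7; = 3524450281; G_7 = 3524450281−1 = 3524450280
step 7: 3524450280 = 9^(9 + 1) + 7·9^7 + 7·9^6 + 7·9^5 + 7·9^4 + 7·9^3 + 7·9^2 + 7·9 + 6; sub 10 for 9: 10^(10 + 1) + 7·10^7 + 7·10^6 + 7·10^5 + 7·10^4 + 7·10^3 + 7·10^2 + 7·10 + 6; = 100077777776; G_8 = 100077777776−1 = 100077777775
step 8: 100077777775 = 10^(10 + 1) + 7·10^7 + 7·10^6 + 7·10^5 + 7·10^4 + 7·10^3 + 7·10^2 + 7·10 + 5; sub 11 for 10: 11^(11 + 1) + 7·11^7 + 7·11^6 + 7·11^5 + 7·11^4 + 7·11^3 + 7·11^2 + 7·11 + 5; = 3138578427935; G_9 = 3138578427935−1 = 3138578427934

15, 111, 1283, 18752, 326593, 6588344, 150994943, 3524450280, 100077777775, 3138578427934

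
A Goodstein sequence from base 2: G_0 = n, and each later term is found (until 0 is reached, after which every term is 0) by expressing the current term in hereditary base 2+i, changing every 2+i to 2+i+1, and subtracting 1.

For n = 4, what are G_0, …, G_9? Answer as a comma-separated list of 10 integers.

4, 26, 41, 60, 83, 109, 139, 173, 211, 253

G_0=4  [base 2] 2^2  →[2↦3]→  3^3 = 27  −1 ⇒ G_1=26
G_1=26  [base 3] 2·3^2 + 2·3 + 2  →[3↦4]→  2·4^2 + 2·4 + 2 = 42  −1 ⇒ G_2=41
G_2=41  [base 4] 2·4^2 + 2·4 + 1  →[4↦5]→  2·5^2 + 2·5 + 1 = 61  −1 ⇒ G_3=60
G_3=60  [base 5] 2·5^2 + 2·5  →[5↦6]→  2·6^2 + 2·6 = 84  −1 ⇒ G_4=83
G_4=83  [base 6] 2·6^2 + 6 + 5  →[6↦7]→  2·7^2 + 7 + 5 = 110  −1 ⇒ G_5=109
G_5=109  [base 7] 2·7^2 + 7 + 4  →[7↦8]→  2·8^2 + 8 + 4 = 140  −1 ⇒ G_6=139
G_6=139  [base 8] 2·8^2 + 8 + 3  →[8↦9]→  2·9^2 + 9 + 3 = 174  −1 ⇒ G_7=173
G_7=173  [base 9] 2·9^2 + 9 + 2  →[9↦10]→  2·10^2 + 10 + 2 = 212  −1 ⇒ G_8=211
G_8=211  [base 10] 2·10^2 + 10 + 1  →[10↦11]→  2·11^2 + 11 + 1 = 254  −1 ⇒ G_9=253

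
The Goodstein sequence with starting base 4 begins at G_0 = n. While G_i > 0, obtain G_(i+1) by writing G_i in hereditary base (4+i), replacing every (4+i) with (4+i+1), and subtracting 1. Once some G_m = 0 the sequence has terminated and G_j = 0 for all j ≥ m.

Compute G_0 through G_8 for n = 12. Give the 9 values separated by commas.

i=0: 12 = 3·4 (b=4); 4→5: 3·5 = 15; 15−1 = 14
i=1: 14 = 2·5 + 4 (b=5); 5→6: 2·6 + 4 = 16; 16−1 = 15
i=2: 15 = 2·6 + 3 (b=6); 6→7: 2·7 + 3 = 17; 17−1 = 16
i=3: 16 = 2·7 + 2 (b=7); 7→8: 2·8 + 2 = 18; 18−1 = 17
i=4: 17 = 2·8 + 1 (b=8); 8→9: 2·9 + 1 = 19; 19−1 = 18
i=5: 18 = 2·9 (b=9); 9→10: 2·10 = 20; 20−1 = 19
i=6: 19 = 10 + 9 (b=10); 10→11: 11 + 9 = 20; 20−1 = 19
i=7: 19 = 11 + 8 (b=11); 11→12: 12 + 8 = 20; 20−1 = 19

12, 14, 15, 16, 17, 18, 19, 19, 19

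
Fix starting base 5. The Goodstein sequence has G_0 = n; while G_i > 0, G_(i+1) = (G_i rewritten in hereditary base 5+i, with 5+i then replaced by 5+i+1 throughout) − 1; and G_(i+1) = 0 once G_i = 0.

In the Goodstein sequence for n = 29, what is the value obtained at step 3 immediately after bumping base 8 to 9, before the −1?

[0] 29 ≡ 5^2 + 4 (base 5). Lift 6: 40. −1: 39.
[1] 39 ≡ 6^2 + 3 (base 6). Lift 7: 52. −1: 51.
[2] 51 ≡ 7^2 + 2 (base 7). Lift 8: 66. −1: 65.
[3] 65 ≡ 8^2 + 1 (base 8). Lift 9: 82. −1: 81.

82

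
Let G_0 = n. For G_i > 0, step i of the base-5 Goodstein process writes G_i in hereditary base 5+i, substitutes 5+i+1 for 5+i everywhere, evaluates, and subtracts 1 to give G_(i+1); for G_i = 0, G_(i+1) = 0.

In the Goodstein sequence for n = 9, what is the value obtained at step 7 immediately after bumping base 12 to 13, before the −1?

(0) 9|_5 = 5 + 4 ↦ 6 + 4|_6 = 10 ⇒ 9
(1) 9|_6 = 6 + 3 ↦ 7 + 3|_7 = 10 ⇒ 9
(2) 9|_7 = 7 + 2 ↦ 8 + 2|_8 = 10 ⇒ 9
(3) 9|_8 = 8 + 1 ↦ 9 + 1|_9 = 10 ⇒ 9
(4) 9|_9 = 9 ↦ 10|_10 = 10 ⇒ 9
(5) 9|_10 = 9 ↦ 9|_11 = 9 ⇒ 8
(6) 8|_11 = 8 ↦ 8|_12 = 8 ⇒ 7

7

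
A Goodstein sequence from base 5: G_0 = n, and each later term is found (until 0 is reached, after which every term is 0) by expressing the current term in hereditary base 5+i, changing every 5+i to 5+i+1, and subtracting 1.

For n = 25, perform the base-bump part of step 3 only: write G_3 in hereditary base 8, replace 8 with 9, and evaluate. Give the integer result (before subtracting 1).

G_0=25  [base 5] 5^2  →[5↦6]→  6^2 = 36  −1 ⇒ G_1=35
G_1=35  [base 6] 5·6 + 5  →[6↦7]→  5·7 + 5 = 40  −1 ⇒ G_2=39
G_2=39  [base 7] 5·7 + 4  →[7↦8]→  5·8 + 4 = 44  −1 ⇒ G_3=43
G_3=43  [base 8] 5·8 + 3  →[8↦9]→  5·9 + 3 = 48  −1 ⇒ G_4=47

48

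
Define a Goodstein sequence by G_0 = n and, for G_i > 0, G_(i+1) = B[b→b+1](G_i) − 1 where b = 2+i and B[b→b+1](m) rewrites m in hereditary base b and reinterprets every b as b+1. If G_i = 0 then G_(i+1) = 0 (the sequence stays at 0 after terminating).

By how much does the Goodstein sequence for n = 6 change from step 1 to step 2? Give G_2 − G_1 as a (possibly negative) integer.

base 2: 6 = 2^2 + 2; at 3: 3^3 + 3 = 30; next = 29
base 3: 29 = 3^3 + 2; at 4: 4^4 + 2 = 258; next = 257

228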